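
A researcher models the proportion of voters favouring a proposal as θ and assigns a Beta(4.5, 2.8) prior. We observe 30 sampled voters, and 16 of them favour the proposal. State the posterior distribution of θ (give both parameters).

Observing 16 successes and 14 failures updates Beta(4.5, 2.8) by adding the success and failure counts to the two shape parameters: α = 4.5+16 = 20.5, β = 2.8+14 = 16.8.

Posterior: Beta(20.5, 16.8)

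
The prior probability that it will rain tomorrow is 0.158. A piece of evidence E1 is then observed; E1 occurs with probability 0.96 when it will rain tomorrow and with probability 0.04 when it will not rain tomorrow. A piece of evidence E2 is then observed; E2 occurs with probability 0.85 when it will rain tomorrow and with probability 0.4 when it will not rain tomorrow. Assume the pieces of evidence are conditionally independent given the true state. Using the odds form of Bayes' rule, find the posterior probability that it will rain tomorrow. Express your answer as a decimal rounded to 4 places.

Prior odds = 0.158/(1−0.158) = 0.18765.
Likelihood ratio for E1 = 0.96/0.04 = 24.000.
Likelihood ratio for E2 = 0.85/0.4 = 2.1250.
Posterior odds = prior odds × LR₁ × LR₂ = 9.5701.
Posterior probability = odds/(1+odds) = 9.5701/10.570 = 0.9054.

Posterior probability ≈ 0.9054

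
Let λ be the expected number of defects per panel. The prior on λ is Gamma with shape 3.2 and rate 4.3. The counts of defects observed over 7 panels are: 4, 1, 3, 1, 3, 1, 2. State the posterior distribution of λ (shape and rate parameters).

The Poisson likelihood adds the total count to the shape and the number of exposure periods to the rate. Here ∑xᵢ = 15 and n = 7, so shape 3.2→18.2 and rate 4.3→11.3.

Posterior: Gamma(shape=18.2, rate=11.3)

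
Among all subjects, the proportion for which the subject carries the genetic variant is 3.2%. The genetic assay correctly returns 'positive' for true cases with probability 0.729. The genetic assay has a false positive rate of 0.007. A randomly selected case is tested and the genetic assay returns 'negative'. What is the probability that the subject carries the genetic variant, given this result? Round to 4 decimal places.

Write H for 'the subject carries the genetic variant'. Prior odds H:¬H = 0.032/0.968 = 0.033058. For the 'negative' outcome, the likelihood ratio is 0.271/0.993 = 0.27291.
Posterior odds = 0.033058 × 0.27291 = 0.0090218, so P(H|E) = 0.0090218/(1+0.0090218) = 0.0089.

P(H | E) ≈ 0.0089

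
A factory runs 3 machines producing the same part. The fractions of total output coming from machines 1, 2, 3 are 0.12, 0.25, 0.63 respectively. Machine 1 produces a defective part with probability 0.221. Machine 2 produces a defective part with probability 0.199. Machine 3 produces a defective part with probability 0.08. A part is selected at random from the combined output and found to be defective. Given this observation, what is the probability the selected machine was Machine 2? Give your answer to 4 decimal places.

Tabulate prior·likelihood by source: [1] prior 0.12, lik 0.221, product 0.02652; [2] prior 0.25, lik 0.199, product 0.04975; [3] prior 0.63, lik 0.08, product 0.05040.
Normalizing constant = 0.12667; the posterior for Machine 2 is its product over the sum, 0.04975/0.12667 = 0.3928.

Posterior probability ≈ 0.3928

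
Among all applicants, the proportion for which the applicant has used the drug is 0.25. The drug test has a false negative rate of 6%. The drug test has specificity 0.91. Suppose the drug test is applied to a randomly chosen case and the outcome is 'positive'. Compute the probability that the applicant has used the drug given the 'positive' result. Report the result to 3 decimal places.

P(H | E) ≈ 0.777

Write H for 'the applicant has used the drug'. Prior odds H:¬H = 0.25/0.75 = 0.33333. For the 'positive' outcome, the likelihood ratio is 0.94/0.09 = 10.444.
Posterior odds = 0.33333 × 10.444 = 3.4815, so P(H|E) = 3.4815/(1+3.4815) = 0.777.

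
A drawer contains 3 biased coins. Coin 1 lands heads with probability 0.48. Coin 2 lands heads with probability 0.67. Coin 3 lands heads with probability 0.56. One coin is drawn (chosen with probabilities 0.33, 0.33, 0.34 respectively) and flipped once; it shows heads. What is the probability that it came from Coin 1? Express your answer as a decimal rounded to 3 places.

P(heads|C1) = 0.48; P(heads|C2) = 0.67; P(heads|C3) = 0.56.
Prior × likelihood for each source: 0.33·0.48=0.1584, 0.33·0.67=0.2211, 0.34·0.56=0.1904. Summing gives P(heads) = 0.56990.
P(Coin 1 | heads) = 0.1584 / 0.56990 = 0.278.

Posterior probability ≈ 0.278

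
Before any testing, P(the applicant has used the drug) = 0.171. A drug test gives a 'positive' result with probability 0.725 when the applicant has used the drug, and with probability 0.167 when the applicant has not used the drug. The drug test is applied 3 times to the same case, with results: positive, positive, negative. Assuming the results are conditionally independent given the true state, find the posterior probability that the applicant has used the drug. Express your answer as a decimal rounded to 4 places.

Posterior P(H) ≈ 0.5621

With H the event that the applicant has used the drug, the joint likelihood of the observed sequence is P(data|H) = 0.725·0.725·0.275 = 0.14455 and P(data|¬H) = 0.167·0.167·0.833 = 0.023232.
Bayes: P(H|data) = 0.171·0.14455 / (0.171·0.14455 + 0.829·0.023232) = 0.024718/0.043976 = 0.5621.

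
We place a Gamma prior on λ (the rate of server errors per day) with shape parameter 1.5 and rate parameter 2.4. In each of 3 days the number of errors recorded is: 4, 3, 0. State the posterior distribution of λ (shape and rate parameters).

Posterior: Gamma(shape=8.5, rate=5.4)

The Poisson likelihood adds the total count to the shape and the number of exposure periods to the rate. Here ∑xᵢ = 7 and n = 3, so shape 1.5→8.5 and rate 2.4→5.4.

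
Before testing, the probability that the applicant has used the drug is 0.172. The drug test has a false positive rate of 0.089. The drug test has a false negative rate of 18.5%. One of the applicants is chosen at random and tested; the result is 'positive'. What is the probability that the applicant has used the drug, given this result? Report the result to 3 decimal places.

Write H for 'the applicant has used the drug'. Prior odds H:¬H = 0.172/0.828 = 0.20773. For the 'positive' outcome, the likelihood ratio is 0.815/0.089 = 9.1573.
Posterior odds = 0.20773 × 9.1573 = 1.9022, so P(H|E) = 1.9022/(1+1.9022) = 0.655.

P(H | E) ≈ 0.655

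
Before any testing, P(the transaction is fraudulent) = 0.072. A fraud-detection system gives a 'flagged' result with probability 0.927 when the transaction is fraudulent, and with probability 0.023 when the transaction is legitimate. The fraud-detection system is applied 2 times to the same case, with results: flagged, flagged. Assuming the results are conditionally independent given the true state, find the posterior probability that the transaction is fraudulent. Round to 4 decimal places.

Posterior P(H) ≈ 0.9921

Let H be the event that the transaction is fraudulent; start with P(H) = 0.072. P('flagged'|H) = 0.927, P('flagged'|¬H) = 0.023.
Update on result 1 ('flagged'): P(H) ← 0.927·0.0720 / (0.927·0.0720 + 0.023·0.9280) = 0.066744/0.088088 = 0.7577.
Update on result 2 ('flagged'): P(H) ← 0.927·0.7577 / (0.927·0.7577 + 0.023·0.2423) = 0.70238/0.70796 = 0.9921.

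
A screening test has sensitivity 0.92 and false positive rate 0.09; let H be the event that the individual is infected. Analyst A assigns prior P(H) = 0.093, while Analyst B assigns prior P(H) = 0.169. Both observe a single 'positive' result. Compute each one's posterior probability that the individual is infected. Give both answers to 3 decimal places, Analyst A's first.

The likelihood ratio for a 'positive' result is 0.92/0.09 = 10.222.
Analyst A: prior odds 0.093/0.907 = 0.10254; posterior odds 1.0481; posterior probability 0.512.
Analyst B: prior odds 0.169/0.831 = 0.20337; posterior odds 2.0789; posterior probability 0.675.

Analyst A: 0.512; Analyst B: 0.675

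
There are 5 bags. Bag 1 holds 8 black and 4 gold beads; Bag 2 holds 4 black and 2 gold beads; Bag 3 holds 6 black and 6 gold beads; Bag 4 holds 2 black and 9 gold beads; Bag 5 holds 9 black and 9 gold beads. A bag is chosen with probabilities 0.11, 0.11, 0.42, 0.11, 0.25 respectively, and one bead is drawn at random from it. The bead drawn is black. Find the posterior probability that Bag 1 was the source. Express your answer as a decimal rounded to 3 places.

Posterior probability ≈ 0.146

P(black|Bag 1) = 0.6667; P(black|Bag 2) = 0.6667; P(black|Bag 3) = 0.5; P(black|Bag 4) = 0.1818; P(black|Bag 5) = 0.5.
Prior × likelihood for each source: 0.11·0.6667=0.07333, 0.11·0.6667=0.07333, 0.42·0.5=0.2100, 0.11·0.1818=0.02000, 0.25·0.5=0.1250. Summing gives P(black) = 0.50167.
P(Bag 1 | black) = 0.07333 / 0.50167 = 0.146.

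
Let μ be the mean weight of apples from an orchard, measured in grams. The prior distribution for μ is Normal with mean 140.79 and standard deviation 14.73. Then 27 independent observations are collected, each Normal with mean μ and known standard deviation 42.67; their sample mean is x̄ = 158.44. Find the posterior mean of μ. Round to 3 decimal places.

Prior precision 1/τ₀² = 1/14.73² = 0.00460887; data precision n/σ² = 27/42.67² = 0.0148292.
Posterior precision = 0.00460887 + 0.0148292 = 0.0194381.
Posterior mean = (0.00460887·140.79 + 0.0148292·158.44) / 0.0194381 = 154.255.

Posterior mean ≈ 154.255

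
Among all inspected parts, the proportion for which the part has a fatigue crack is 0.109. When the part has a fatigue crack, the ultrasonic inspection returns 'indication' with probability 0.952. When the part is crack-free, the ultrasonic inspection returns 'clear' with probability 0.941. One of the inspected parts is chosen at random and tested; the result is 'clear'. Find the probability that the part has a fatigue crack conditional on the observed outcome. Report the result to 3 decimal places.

P(H | E) ≈ 0.006

Write H for 'the part has a fatigue crack'. Prior odds H:¬H = 0.109/0.891 = 0.12233. For the 'clear' outcome, the likelihood ratio is 0.048/0.941 = 0.051010.
Posterior odds = 0.12233 × 0.051010 = 0.0062402, so P(H|E) = 0.0062402/(1+0.0062402) = 0.006.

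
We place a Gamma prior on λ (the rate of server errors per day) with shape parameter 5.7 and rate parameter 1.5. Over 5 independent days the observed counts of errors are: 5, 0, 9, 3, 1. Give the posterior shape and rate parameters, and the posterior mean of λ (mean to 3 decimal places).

Posterior: Gamma(shape=23.7, rate=6.5); mean ≈ 3.646

The Poisson likelihood adds the total count to the shape and the number of exposure periods to the rate. Here ∑xᵢ = 18 and n = 5, so shape 5.7→23.7 and rate 1.5→6.5.
Posterior mean = shape/rate = 23.7/6.5 = 3.646.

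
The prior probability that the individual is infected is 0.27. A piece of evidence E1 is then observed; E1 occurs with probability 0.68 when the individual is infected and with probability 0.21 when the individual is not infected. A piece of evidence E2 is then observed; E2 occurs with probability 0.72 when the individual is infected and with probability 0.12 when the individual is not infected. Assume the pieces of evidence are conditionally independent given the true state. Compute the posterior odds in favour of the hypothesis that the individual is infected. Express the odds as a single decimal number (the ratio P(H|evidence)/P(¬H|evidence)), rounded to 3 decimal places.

Posterior odds ≈ 7.186

Prior odds = 0.27/(1−0.27) = 0.36986. In log-odds, ln(0.36986) = -0.99462.
Add log likelihood ratios: ln(3.2381) + ln(6.0000) = 2.9667.
Posterior log-odds = 1.9721, so posterior odds = exp(1.9721) = 7.1859.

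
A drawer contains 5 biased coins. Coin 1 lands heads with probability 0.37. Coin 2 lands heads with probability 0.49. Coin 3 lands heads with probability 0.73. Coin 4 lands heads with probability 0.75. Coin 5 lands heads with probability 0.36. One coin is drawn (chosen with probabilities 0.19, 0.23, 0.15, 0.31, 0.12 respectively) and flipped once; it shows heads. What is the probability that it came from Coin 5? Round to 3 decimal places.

Tabulate prior·likelihood by source: [1] prior 0.19, lik 0.37, product 0.07030; [2] prior 0.23, lik 0.49, product 0.1127; [3] prior 0.15, lik 0.73, product 0.1095; [4] prior 0.31, lik 0.75, product 0.2325; [5] prior 0.12, lik 0.36, product 0.04320.
Normalizing constant = 0.56820; the posterior for Coin 5 is its product over the sum, 0.04320/0.56820 = 0.076.

Posterior probability ≈ 0.076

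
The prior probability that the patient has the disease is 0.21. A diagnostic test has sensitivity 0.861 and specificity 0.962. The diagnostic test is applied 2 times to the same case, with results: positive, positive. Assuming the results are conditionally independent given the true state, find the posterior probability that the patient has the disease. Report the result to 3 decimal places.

With H the event that the patient has the disease, the joint likelihood of the observed sequence is P(data|H) = 0.861·0.861 = 0.74132 and P(data|¬H) = 0.038·0.038 = 0.0014440.
Bayes: P(H|data) = 0.21·0.74132 / (0.21·0.74132 + 0.79·0.0014440) = 0.15568/0.15682 = 0.9927.

Posterior P(H) ≈ 0.993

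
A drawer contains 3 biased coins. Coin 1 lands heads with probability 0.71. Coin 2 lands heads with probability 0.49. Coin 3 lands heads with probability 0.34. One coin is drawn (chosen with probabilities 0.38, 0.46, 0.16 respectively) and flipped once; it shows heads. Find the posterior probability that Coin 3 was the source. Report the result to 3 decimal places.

Posterior probability ≈ 0.099

P(heads|C1) = 0.71; P(heads|C2) = 0.49; P(heads|C3) = 0.34.
Prior × likelihood for each source: 0.38·0.71=0.2698, 0.46·0.49=0.2254, 0.16·0.34=0.05440. Summing gives P(heads) = 0.54960.
P(Coin 3 | heads) = 0.05440 / 0.54960 = 0.099.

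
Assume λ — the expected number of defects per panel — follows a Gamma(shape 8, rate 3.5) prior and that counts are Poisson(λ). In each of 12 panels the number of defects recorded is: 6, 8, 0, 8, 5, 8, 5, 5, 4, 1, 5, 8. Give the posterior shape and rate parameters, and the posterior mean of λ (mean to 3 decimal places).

Total count ∑xᵢ = 63 over n = 12 panels.
Gamma is conjugate to the Poisson likelihood: posterior is Gamma(shape = 8+63 = 71, rate = 3.5+12 = 15.5).
Posterior mean = shape/rate = 71/15.5 = 4.581.

Posterior: Gamma(shape=71, rate=15.5); mean ≈ 4.581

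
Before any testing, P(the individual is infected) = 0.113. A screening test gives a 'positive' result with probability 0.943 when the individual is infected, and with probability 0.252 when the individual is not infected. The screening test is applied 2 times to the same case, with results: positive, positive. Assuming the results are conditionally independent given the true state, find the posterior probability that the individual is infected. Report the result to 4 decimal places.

Posterior P(H) ≈ 0.6408

Let H be the event that the individual is infected; start with P(H) = 0.113. P('positive'|H) = 0.943, P('positive'|¬H) = 0.252.
Update on result 1 ('positive'): P(H) ← 0.943·0.1130 / (0.943·0.1130 + 0.252·0.8870) = 0.10656/0.33008 = 0.3228.
Update on result 2 ('positive'): P(H) ← 0.943·0.3228 / (0.943·0.3228 + 0.252·0.6772) = 0.30442/0.47507 = 0.6408.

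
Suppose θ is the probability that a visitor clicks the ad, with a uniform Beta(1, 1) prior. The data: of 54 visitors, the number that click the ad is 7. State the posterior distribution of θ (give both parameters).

Posterior: Beta(8, 48)

Observing 7 successes and 47 failures updates Beta(1, 1) by adding the success and failure counts to the two shape parameters: α = 1+7 = 8, β = 1+47 = 48.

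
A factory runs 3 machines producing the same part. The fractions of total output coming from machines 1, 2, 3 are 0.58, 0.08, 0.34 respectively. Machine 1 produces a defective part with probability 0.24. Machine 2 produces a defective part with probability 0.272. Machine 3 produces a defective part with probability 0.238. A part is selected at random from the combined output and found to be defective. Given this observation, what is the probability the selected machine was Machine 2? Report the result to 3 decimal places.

P(defective|M1) = 0.24; P(defective|M2) = 0.272; P(defective|M3) = 0.238.
Prior × likelihood for each source: 0.58·0.24=0.1392, 0.08·0.272=0.02176, 0.34·0.238=0.08092. Summing gives P(defective) = 0.24188.
P(Machine 2 | defective) = 0.02176 / 0.24188 = 0.090.

Posterior probability ≈ 0.090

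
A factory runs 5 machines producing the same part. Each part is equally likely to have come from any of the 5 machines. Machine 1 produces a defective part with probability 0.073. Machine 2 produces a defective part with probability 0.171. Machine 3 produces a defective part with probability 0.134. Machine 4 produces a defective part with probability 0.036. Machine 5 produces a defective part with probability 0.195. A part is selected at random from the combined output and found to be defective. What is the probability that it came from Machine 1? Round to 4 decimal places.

Posterior probability ≈ 0.1199

Tabulate prior·likelihood by source: [1] prior 0.2, lik 0.073, product 0.01460; [2] prior 0.2, lik 0.171, product 0.03420; [3] prior 0.2, lik 0.134, product 0.02680; [4] prior 0.2, lik 0.036, product 0.007200; [5] prior 0.2, lik 0.195, product 0.03900.
Normalizing constant = 0.12180; the posterior for Machine 1 is its product over the sum, 0.01460/0.12180 = 0.1199.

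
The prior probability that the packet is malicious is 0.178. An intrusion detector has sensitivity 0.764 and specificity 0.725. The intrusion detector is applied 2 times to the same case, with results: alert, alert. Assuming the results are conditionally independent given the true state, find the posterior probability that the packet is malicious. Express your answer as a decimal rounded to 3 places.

Posterior P(H) ≈ 0.626

Let H be the event that the packet is malicious; start with P(H) = 0.178. P('alert'|H) = 0.764, P('alert'|¬H) = 0.275.
Update on result 1 ('alert'): P(H) ← 0.764·0.1780 / (0.764·0.1780 + 0.275·0.8220) = 0.13599/0.36204 = 0.3756.
Update on result 2 ('alert'): P(H) ← 0.764·0.3756 / (0.764·0.3756 + 0.275·0.6244) = 0.28698/0.45868 = 0.6257.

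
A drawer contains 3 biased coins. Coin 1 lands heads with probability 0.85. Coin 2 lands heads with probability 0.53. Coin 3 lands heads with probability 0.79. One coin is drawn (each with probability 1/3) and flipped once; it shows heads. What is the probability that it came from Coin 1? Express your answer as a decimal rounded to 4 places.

Posterior probability ≈ 0.3917

P(heads|C1) = 0.85; P(heads|C2) = 0.53; P(heads|C3) = 0.79.
Prior × likelihood for each source: 0.333333·0.85=0.2833, 0.333333·0.53=0.1767, 0.333333·0.79=0.2633. Summing gives P(heads) = 0.72333.
P(Coin 1 | heads) = 0.2833 / 0.72333 = 0.3917.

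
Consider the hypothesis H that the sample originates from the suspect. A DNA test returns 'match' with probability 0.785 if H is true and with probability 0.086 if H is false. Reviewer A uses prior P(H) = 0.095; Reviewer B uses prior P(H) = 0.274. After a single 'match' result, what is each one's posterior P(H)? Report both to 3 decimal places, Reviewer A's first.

Reviewer A: 0.489; Reviewer B: 0.775

P('+'|H) = 0.785, P('+'|¬H) = 0.086.
Reviewer A: numerator 0.785·0.095 = 0.074575; evidence = 0.074575+0.086·0.905 = 0.15241; posterior = 0.489.
Reviewer B: numerator 0.785·0.274 = 0.21509; evidence = 0.21509+0.086·0.726 = 0.27753; posterior = 0.775.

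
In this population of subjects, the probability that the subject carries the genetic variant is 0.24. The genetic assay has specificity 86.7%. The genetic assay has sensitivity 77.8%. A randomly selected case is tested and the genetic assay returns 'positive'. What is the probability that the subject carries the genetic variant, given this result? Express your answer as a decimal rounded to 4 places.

P(H | E) ≈ 0.6488

Write H for 'the subject carries the genetic variant'. Prior odds H:¬H = 0.24/0.76 = 0.31579. For the 'positive' outcome, the likelihood ratio is 0.778/0.133 = 5.8496.
Posterior odds = 0.31579 × 5.8496 = 1.8472, so P(H|E) = 1.8472/(1+1.8472) = 0.6488.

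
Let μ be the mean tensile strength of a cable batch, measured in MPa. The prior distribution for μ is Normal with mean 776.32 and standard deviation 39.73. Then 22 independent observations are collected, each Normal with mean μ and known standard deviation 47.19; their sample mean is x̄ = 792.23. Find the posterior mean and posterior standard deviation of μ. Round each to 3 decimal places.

Posterior mean ≈ 791.271; posterior SD ≈ 9.753

Prior precision 1/τ₀² = 1/39.73² = 0.00063352; data precision n/σ² = 22/47.19² = 0.00987922.
Posterior precision = 0.00063352 + 0.00987922 = 0.0105127, giving posterior SD = 1/√0.0105127 = 9.753.
Posterior mean = (0.00063352·776.32 + 0.00987922·792.23) / 0.0105127 = 791.271.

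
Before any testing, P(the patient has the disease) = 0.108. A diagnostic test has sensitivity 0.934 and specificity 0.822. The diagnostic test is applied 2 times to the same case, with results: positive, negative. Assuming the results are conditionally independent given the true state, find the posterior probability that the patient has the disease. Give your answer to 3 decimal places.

Posterior P(H) ≈ 0.049

Let H be the event that the patient has the disease; start with P(H) = 0.108. P('positive'|H) = 0.934, P('positive'|¬H) = 0.178.
Update on result 1 ('positive'): P(H) ← 0.934·0.1080 / (0.934·0.1080 + 0.178·0.8920) = 0.10087/0.25965 = 0.3885.
Update on result 2 ('negative'): P(H) ← 0.066·0.3885 / (0.066·0.3885 + 0.822·0.6115) = 0.025641/0.52830 = 0.0485.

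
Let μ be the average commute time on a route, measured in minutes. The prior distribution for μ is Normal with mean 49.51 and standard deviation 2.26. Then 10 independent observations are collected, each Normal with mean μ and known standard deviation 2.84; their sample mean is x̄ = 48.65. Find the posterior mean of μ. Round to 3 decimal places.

Posterior mean ≈ 48.767

With known σ, the Normal prior is conjugate. Weight on the data is w = (n/σ²)/(n/σ² + 1/τ₀²) = 1.23983/(1.23983+0.195787) = 0.86362.
Posterior mean = w·x̄ + (1−w)·μ₀ = 0.86362·48.65 + 0.13638·49.51 = 48.767.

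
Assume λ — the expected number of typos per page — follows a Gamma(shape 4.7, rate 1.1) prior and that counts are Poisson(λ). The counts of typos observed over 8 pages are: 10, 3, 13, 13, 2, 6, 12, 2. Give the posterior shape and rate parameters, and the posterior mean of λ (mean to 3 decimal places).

Posterior: Gamma(shape=65.7, rate=9.1); mean ≈ 7.220

Total count ∑xᵢ = 61 over n = 8 pages.
Gamma is conjugate to the Poisson likelihood: posterior is Gamma(shape = 4.7+61 = 65.7, rate = 1.1+8 = 9.1).
E[λ | data] = 65.7/9.1 = 7.220.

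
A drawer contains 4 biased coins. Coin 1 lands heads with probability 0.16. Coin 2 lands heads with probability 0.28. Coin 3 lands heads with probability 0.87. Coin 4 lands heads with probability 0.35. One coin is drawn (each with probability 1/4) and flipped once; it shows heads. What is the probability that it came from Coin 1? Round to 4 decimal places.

Posterior probability ≈ 0.0964

P(heads|C1) = 0.16; P(heads|C2) = 0.28; P(heads|C3) = 0.87; P(heads|C4) = 0.35.
Prior × likelihood for each source: 0.25·0.16=0.04000, 0.25·0.28=0.07000, 0.25·0.87=0.2175, 0.25·0.35=0.08750. Summing gives P(heads) = 0.41500.
P(Coin 1 | heads) = 0.04000 / 0.41500 = 0.0964.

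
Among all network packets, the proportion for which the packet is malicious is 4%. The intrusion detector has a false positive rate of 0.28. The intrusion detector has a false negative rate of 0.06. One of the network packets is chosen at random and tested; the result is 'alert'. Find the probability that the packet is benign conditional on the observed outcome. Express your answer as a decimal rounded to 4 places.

P(¬H | E) ≈ 0.8773

Let H be the event that the packet is malicious. P(H) = 0.04, so P(¬H) = 0.96. With E the 'alert' result, P(E|H) = 0.94 and P(E|¬H) = 0.28.
P(E) = 0.94·0.04 + 0.28·0.96 = 0.037600 + 0.26880 = 0.30640.
By Bayes' theorem, P(H|E) = 0.037600 / 0.30640 = 0.1227. Hence P(¬H|E) = 1 − 0.1227 = 0.8773.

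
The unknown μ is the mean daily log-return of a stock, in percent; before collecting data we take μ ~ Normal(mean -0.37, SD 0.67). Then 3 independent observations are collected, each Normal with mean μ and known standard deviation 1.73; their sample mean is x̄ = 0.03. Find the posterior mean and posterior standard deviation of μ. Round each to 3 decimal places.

Posterior mean ≈ -0.246; posterior SD ≈ 0.556

Prior precision 1/τ₀² = 1/0.67² = 2.22767; data precision n/σ² = 3/1.73² = 1.00237.
Posterior precision = 2.22767 + 1.00237 = 3.23004, giving posterior SD = 1/√3.23004 = 0.556.
Posterior mean = (2.22767·-0.37 + 1.00237·0.03) / 3.23004 = -0.246.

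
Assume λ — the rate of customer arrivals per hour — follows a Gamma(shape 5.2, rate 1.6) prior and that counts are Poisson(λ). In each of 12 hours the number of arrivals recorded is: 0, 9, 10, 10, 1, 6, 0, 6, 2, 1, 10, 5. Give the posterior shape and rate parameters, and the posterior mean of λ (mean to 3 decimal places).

Posterior: Gamma(shape=65.2, rate=13.6); mean ≈ 4.794

Total count ∑xᵢ = 60 over n = 12 hours.
Gamma is conjugate to the Poisson likelihood: posterior is Gamma(shape = 5.2+60 = 65.2, rate = 1.6+12 = 13.6).
E[λ | data] = 65.2/13.6 = 4.794.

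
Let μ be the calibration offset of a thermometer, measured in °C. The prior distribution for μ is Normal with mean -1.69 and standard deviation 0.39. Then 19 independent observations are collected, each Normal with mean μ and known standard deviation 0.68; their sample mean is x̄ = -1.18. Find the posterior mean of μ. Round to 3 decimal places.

Posterior mean ≈ -1.250

Prior precision 1/τ₀² = 1/0.39² = 6.57462; data precision n/σ² = 19/0.68² = 41.0900.
Posterior precision = 6.57462 + 41.0900 = 47.6646.
Posterior mean = (6.57462·-1.69 + 41.0900·-1.18) / 47.6646 = -1.250.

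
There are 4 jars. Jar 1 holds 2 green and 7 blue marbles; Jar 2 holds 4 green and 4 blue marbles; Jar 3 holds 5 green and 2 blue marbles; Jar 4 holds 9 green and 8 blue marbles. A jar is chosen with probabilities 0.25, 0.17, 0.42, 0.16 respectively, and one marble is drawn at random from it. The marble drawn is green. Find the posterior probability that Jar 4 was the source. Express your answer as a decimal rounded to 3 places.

Posterior probability ≈ 0.161

P(green|Jar 1) = 0.2222; P(green|Jar 2) = 0.5; P(green|Jar 3) = 0.7143; P(green|Jar 4) = 0.5294.
Prior × likelihood for each source: 0.25·0.2222=0.05556, 0.17·0.5=0.08500, 0.42·0.7143=0.3000, 0.16·0.5294=0.08471. Summing gives P(green) = 0.52526.
P(Jar 4 | green) = 0.08471 / 0.52526 = 0.161.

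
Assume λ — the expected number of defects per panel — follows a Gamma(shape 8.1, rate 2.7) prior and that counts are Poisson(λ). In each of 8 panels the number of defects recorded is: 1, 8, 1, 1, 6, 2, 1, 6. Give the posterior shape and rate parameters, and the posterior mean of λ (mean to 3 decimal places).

Posterior: Gamma(shape=34.1, rate=10.7); mean ≈ 3.187

The Poisson likelihood adds the total count to the shape and the number of exposure periods to the rate. Here ∑xᵢ = 26 and n = 8, so shape 8.1→34.1 and rate 2.7→10.7.
Posterior mean = shape/rate = 34.1/10.7 = 3.187.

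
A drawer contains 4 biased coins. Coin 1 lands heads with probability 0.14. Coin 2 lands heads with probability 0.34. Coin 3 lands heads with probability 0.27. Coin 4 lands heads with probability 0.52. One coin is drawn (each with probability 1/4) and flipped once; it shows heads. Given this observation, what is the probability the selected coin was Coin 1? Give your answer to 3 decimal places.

Posterior probability ≈ 0.110

Tabulate prior·likelihood by source: [1] prior 0.25, lik 0.14, product 0.03500; [2] prior 0.25, lik 0.34, product 0.08500; [3] prior 0.25, lik 0.27, product 0.06750; [4] prior 0.25, lik 0.52, product 0.1300.
Normalizing constant = 0.31750; the posterior for Coin 1 is its product over the sum, 0.03500/0.31750 = 0.110.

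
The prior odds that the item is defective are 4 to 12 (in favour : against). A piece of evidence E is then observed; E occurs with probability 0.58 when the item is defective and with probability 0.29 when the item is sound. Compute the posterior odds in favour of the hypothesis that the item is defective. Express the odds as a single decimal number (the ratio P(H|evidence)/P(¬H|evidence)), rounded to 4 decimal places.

Posterior odds ≈ 0.6667

Prior odds = 4/12 = 0.33333. In log-odds, ln(0.33333) = -1.0986.
Add log likelihood ratio: ln(2.0000) = 0.69315.
Posterior log-odds = -0.40547, so posterior odds = exp(-0.40547) = 0.66667.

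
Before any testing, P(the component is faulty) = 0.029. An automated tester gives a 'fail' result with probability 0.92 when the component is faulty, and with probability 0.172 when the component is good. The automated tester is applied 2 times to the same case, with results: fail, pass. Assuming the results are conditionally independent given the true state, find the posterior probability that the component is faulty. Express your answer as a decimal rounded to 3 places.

Posterior P(H) ≈ 0.015

Let H be the event that the component is faulty; start with P(H) = 0.029. P('fail'|H) = 0.92, P('fail'|¬H) = 0.172.
Update on result 1 ('fail'): P(H) ← 0.92·0.0290 / (0.92·0.0290 + 0.172·0.9710) = 0.026680/0.19369 = 0.1377.
Update on result 2 ('pass'): P(H) ← 0.08·0.1377 / (0.08·0.1377 + 0.828·0.8623) = 0.011020/0.72497 = 0.0152.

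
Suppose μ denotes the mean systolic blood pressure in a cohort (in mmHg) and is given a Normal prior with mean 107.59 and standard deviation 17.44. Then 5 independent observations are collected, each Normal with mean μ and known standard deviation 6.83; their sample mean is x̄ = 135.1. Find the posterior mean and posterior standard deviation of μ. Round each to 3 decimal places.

With known σ, the Normal prior is conjugate. Weight on the data is w = (n/σ²)/(n/σ² + 1/τ₀²) = 0.107184/(0.107184+0.00328781) = 0.97024.
Posterior mean = w·x̄ + (1−w)·μ₀ = 0.97024·135.1 + 0.029762·107.59 = 134.281. Posterior variance = 1/(0.107184+0.00328781) = 9.05211, so SD = 3.009.

Posterior mean ≈ 134.281; posterior SD ≈ 3.009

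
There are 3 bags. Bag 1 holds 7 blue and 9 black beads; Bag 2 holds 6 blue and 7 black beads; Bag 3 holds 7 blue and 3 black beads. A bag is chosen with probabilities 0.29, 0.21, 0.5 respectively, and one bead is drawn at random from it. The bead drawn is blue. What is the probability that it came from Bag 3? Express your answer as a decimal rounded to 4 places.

P(blue|Bag 1) = 0.4375; P(blue|Bag 2) = 0.4615; P(blue|Bag 3) = 0.7.
Prior × likelihood for each source: 0.29·0.4375=0.1269, 0.21·0.4615=0.09692, 0.5·0.7=0.3500. Summing gives P(blue) = 0.57380.
P(Bag 3 | blue) = 0.3500 / 0.57380 = 0.6100.

Posterior probability ≈ 0.6100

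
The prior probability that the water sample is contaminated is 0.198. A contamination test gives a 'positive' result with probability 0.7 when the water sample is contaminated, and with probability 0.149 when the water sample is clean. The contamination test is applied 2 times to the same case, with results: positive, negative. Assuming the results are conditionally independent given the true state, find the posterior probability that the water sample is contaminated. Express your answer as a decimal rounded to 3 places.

Let H be the event that the water sample is contaminated; start with P(H) = 0.198. P('positive'|H) = 0.7, P('positive'|¬H) = 0.149.
Update on result 1 ('positive'): P(H) ← 0.7·0.1980 / (0.7·0.1980 + 0.149·0.8020) = 0.13860/0.25810 = 0.5370.
Update on result 2 ('negative'): P(H) ← 0.3·0.5370 / (0.3·0.5370 + 0.851·0.4630) = 0.16110/0.55511 = 0.2902.

Posterior P(H) ≈ 0.290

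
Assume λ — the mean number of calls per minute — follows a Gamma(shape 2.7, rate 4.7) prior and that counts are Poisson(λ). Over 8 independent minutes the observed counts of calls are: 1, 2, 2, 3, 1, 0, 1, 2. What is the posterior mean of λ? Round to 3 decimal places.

Posterior mean ≈ 1.157

Total count ∑xᵢ = 12 over n = 8 minutes.
Gamma is conjugate to the Poisson likelihood: posterior is Gamma(shape = 2.7+12 = 14.7, rate = 4.7+8 = 12.7).
E[λ | data] = 14.7/12.7 = 1.157.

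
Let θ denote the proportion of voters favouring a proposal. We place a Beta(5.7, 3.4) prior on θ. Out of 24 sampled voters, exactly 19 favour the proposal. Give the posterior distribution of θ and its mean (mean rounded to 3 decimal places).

Observing 19 successes and 5 failures updates Beta(5.7, 3.4) by adding the success and failure counts to the two shape parameters: α = 5.7+19 = 24.7, β = 3.4+5 = 8.4.
E[θ | data] = 24.7/(24.7+8.4) = 0.746.

Posterior: Beta(24.7, 8.4); mean ≈ 0.746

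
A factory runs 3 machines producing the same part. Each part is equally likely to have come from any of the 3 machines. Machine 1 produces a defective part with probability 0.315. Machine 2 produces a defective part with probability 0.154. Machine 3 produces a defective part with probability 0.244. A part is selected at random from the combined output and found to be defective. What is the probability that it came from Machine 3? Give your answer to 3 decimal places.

Posterior probability ≈ 0.342

Tabulate prior·likelihood by source: [1] prior 0.333333, lik 0.315, product 0.1050; [2] prior 0.333333, lik 0.154, product 0.05133; [3] prior 0.333333, lik 0.244, product 0.08133.
Normalizing constant = 0.23767; the posterior for Machine 3 is its product over the sum, 0.08133/0.23767 = 0.342.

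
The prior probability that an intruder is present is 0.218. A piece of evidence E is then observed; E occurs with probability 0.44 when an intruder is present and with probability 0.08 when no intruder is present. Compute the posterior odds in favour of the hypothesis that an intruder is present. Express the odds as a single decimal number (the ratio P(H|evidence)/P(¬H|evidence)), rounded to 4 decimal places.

Prior odds = 0.218/(1−0.218) = 0.27877.
Likelihood ratio for E = 0.44/0.08 = 5.5000.
Posterior odds = prior odds × LR = 1.5332.

Posterior odds ≈ 1.5332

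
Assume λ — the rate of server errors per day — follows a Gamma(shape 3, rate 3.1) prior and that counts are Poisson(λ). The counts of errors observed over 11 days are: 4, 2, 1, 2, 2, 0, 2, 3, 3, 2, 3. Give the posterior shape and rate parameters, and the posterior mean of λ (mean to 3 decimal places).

Total count ∑xᵢ = 24 over n = 11 days.
Gamma is conjugate to the Poisson likelihood: posterior is Gamma(shape = 3+24 = 27, rate = 3.1+11 = 14.1).
E[λ | data] = 27/14.1 = 1.915.

Posterior: Gamma(shape=27, rate=14.1); mean ≈ 1.915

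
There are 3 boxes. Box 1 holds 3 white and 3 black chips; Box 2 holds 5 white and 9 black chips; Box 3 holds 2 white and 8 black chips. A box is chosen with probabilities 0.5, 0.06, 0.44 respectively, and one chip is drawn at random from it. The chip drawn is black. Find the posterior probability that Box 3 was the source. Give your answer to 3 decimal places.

Posterior probability ≈ 0.550

P(black|Box 1) = 0.5; P(black|Box 2) = 0.6429; P(black|Box 3) = 0.8.
Prior × likelihood for each source: 0.5·0.5=0.2500, 0.06·0.6429=0.03857, 0.44·0.8=0.3520. Summing gives P(black) = 0.64057.
P(Box 3 | black) = 0.3520 / 0.64057 = 0.550.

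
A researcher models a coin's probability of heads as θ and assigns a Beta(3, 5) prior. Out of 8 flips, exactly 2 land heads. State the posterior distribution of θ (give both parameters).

The binomial likelihood is conjugate to the Beta prior: with 2 successes and 6 failures, the posterior is Beta(3+2, 5+6) = Beta(5, 11).

Posterior: Beta(5, 11)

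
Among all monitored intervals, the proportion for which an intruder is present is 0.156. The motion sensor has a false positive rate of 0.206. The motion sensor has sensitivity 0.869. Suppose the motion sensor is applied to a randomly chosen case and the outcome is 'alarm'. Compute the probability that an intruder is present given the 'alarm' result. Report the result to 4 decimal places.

P(H | E) ≈ 0.4381

Write H for 'an intruder is present'. Prior odds H:¬H = 0.156/0.844 = 0.18483. For the 'alarm' outcome, the likelihood ratio is 0.869/0.206 = 4.2184.
Posterior odds = 0.18483 × 4.2184 = 0.77971, so P(H|E) = 0.77971/(1+0.77971) = 0.4381.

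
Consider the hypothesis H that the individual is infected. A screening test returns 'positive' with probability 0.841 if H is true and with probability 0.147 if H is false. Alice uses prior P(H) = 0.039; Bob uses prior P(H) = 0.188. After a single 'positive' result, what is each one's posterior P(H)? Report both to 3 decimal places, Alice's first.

The likelihood ratio for a 'positive' result is 0.841/0.147 = 5.7211.
Alice: prior odds 0.039/0.961 = 0.040583; posterior odds 0.23218; posterior probability 0.188.
Bob: prior odds 0.188/0.812 = 0.23153; posterior odds 1.3246; posterior probability 0.570.

Alice: 0.188; Bob: 0.570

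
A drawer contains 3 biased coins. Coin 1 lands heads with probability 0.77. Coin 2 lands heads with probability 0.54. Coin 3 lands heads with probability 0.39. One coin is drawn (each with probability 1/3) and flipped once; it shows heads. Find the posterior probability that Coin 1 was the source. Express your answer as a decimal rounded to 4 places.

Posterior probability ≈ 0.4529

Tabulate prior·likelihood by source: [1] prior 0.333333, lik 0.77, product 0.2567; [2] prior 0.333333, lik 0.54, product 0.1800; [3] prior 0.333333, lik 0.39, product 0.1300.
Normalizing constant = 0.56667; the posterior for Coin 1 is its product over the sum, 0.2567/0.56667 = 0.4529.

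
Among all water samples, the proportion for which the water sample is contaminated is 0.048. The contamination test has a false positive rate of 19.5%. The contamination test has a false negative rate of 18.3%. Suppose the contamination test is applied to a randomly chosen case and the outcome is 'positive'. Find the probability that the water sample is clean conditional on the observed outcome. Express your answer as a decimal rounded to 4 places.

Write H for 'the water sample is contaminated'. Prior odds H:¬H = 0.048/0.952 = 0.050420. For the 'positive' outcome, the likelihood ratio is 0.817/0.195 = 4.1897.
Posterior odds = 0.050420 × 4.1897 = 0.21125, so P(H|E) = 0.21125/(1+0.21125) = 0.1744. Then P(¬H|E) = 1 − 0.1744 = 0.8256.

P(¬H | E) ≈ 0.8256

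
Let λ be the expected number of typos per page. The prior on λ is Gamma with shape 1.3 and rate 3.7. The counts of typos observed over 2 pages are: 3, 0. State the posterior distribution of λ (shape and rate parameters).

Total count ∑xᵢ = 3 over n = 2 pages.
Gamma is conjugate to the Poisson likelihood: posterior is Gamma(shape = 1.3+3 = 4.3, rate = 3.7+2 = 5.7).

Posterior: Gamma(shape=4.3, rate=5.7)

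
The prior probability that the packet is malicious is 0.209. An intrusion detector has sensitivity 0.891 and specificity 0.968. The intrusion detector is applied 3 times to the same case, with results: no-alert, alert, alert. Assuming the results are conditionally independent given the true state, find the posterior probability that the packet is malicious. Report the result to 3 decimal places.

Posterior P(H) ≈ 0.958

With H the event that the packet is malicious, the joint likelihood of the observed sequence is P(data|H) = 0.109·0.891·0.891 = 0.086533 and P(data|¬H) = 0.968·0.032·0.032 = 0.00099123.
Bayes: P(H|data) = 0.209·0.086533 / (0.209·0.086533 + 0.791·0.00099123) = 0.018085/0.018869 = 0.9584.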